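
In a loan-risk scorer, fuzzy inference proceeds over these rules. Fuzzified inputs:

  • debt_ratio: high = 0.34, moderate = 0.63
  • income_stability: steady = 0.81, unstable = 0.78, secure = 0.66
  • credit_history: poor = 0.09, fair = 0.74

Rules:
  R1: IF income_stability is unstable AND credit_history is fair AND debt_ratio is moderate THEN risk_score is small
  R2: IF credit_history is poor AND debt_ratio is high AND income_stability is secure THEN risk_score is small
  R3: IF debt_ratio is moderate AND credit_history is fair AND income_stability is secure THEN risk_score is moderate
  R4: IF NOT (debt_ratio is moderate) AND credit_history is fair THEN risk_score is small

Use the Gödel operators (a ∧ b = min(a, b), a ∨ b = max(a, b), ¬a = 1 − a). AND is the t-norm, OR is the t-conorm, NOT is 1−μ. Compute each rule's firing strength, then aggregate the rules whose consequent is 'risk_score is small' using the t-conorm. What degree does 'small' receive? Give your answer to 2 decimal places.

R1: unstable=0.78, fair=0.74, moderate=0.63; AND[min(a, b)] → w = 0.63
R2: poor=0.09, high=0.34, secure=0.66; AND[min(a, b)] → w = 0.09
R3: moderate=0.63, fair=0.74, secure=0.66; AND[min(a, b)] → w = 0.63
R4: ¬moderate=1−0.63=0.37, fair=0.74; AND[min(a, b)] → w = 0.37
Rules with consequent 'small': {R1, R2, R4} → strengths 0.63, 0.09, 0.37
Aggregate via t-conorm [max(a, b)]: 0.63

0.63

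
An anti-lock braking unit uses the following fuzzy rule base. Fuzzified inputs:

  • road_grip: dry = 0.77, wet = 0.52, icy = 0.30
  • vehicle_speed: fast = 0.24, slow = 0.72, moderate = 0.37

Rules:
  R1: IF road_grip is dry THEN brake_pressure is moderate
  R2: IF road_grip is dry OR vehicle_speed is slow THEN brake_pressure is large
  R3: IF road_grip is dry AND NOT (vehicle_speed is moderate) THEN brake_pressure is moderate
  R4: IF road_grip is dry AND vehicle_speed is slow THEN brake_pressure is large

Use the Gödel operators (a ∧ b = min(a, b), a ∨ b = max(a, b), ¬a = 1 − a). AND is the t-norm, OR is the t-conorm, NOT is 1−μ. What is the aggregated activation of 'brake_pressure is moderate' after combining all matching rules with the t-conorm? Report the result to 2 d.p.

0.77

R1: dry=0.77 → w = 0.77
R2: dry=0.77, slow=0.72; OR[max(a, b)] → w = 0.77
R3: dry=0.77, ¬moderate=1−0.37=0.63; AND[min(a, b)] → w = 0.63
R4: dry=0.77, slow=0.72; AND[min(a, b)] → w = 0.72
Rules with consequent 'moderate': {R1, R3} → strengths 0.77, 0.63
Aggregate via t-conorm [max(a, b)]: 0.77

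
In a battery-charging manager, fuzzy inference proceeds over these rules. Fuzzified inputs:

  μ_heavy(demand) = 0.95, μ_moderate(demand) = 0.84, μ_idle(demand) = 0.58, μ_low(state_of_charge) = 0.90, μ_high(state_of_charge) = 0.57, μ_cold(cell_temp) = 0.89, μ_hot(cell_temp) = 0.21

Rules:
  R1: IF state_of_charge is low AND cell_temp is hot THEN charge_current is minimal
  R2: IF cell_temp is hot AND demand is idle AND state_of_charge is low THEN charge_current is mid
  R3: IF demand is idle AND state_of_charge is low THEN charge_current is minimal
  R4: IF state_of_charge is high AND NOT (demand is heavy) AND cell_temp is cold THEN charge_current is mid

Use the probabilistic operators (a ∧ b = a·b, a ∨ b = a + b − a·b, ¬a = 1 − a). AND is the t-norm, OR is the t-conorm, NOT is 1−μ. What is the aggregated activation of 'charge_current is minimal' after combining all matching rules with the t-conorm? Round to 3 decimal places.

0.612

R1: low=0.90, hot=0.21; AND[a·b] → w = 0.1890
R2: hot=0.21, idle=0.58, low=0.90; AND[a·b] → w = 0.1096
R3: idle=0.58, low=0.90; AND[a·b] → w = 0.5220
R4: high=0.57, ¬heavy=1−0.95=0.05, cold=0.89; AND[a·b] → w = 0.0254
Rules with consequent 'minimal': {R1, R3} → strengths 0.1890, 0.5220
Aggregate via t-conorm [a + b − a·b]: 0.6123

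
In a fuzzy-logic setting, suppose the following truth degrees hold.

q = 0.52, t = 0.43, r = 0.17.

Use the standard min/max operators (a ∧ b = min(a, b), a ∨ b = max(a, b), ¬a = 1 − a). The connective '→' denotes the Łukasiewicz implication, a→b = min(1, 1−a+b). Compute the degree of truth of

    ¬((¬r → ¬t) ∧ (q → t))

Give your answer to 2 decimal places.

0.26

¬r = 1 − 0.17 = 0.83
¬t = 1 − 0.43 = 0.57
¬r → ¬t  [Łukasiewicz: min(1, 1−a+b)] with a=0.83, b=0.57 → 0.74
q → t  [Łukasiewicz: min(1, 1−a+b)] with a=0.52, b=0.43 → 0.91
(¬r → ¬t) ∧ (q → t) = min(a, b) on (0.74, 0.91) = 0.74
¬((¬r → ¬t) ∧ (q → t)) = 1 − 0.74 = 0.26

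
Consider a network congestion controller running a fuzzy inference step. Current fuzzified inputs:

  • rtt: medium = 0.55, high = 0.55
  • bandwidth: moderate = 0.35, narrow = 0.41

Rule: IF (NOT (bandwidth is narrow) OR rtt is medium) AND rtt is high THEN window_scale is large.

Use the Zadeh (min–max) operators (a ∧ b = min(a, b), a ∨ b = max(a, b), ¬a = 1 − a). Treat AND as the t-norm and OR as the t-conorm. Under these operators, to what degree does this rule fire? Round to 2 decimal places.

0.55

firing strength: (¬narrow=1−0.41=0.59 OR medium=0.55) = 0.59; AND[min(a, b)] with high=0.55 → w = 0.55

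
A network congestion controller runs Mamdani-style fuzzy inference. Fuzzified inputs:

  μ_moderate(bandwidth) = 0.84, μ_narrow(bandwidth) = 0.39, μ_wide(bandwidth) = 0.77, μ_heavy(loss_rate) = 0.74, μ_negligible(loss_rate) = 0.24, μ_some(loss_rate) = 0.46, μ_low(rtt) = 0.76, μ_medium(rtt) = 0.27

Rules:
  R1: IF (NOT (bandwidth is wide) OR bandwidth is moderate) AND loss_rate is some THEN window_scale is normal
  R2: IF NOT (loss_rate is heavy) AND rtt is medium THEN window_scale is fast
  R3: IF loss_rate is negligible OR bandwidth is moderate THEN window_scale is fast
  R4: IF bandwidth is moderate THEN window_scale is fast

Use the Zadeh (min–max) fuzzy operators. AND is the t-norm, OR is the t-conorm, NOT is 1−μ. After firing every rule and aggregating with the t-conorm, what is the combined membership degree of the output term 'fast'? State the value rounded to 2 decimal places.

R1: (¬wide=1−0.77=0.23 OR moderate=0.84) = 0.84; AND[min(a, b)] with some=0.46 → w = 0.46
R2: ¬heavy=1−0.74=0.26, medium=0.27; AND[min(a, b)] → w = 0.26
R3: negligible=0.24, moderate=0.84; OR[max(a, b)] → w = 0.84
R4: moderate=0.84 → w = 0.84
Rules with consequent 'fast': {R2, R3, R4} → strengths 0.26, 0.84, 0.84
Aggregate via t-conorm [max(a, b)]: 0.84

0.84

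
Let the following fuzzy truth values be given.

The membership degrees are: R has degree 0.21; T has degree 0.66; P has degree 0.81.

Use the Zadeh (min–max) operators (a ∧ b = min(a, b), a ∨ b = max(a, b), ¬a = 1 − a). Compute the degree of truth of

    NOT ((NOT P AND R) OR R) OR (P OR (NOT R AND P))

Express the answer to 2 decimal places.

NOT P = 1 − 0.81 = 0.19
NOT P AND R = min(a, b) on (0.19, 0.21) = 0.19
(NOT P AND R) OR R = max(a, b) on (0.19, 0.21) = 0.21
NOT ((NOT P AND R) OR R) = 1 − 0.21 = 0.79
NOT R = 1 − 0.21 = 0.79
NOT R AND P = min(a, b) on (0.79, 0.81) = 0.79
P OR (NOT R AND P) = max(a, b) on (0.81, 0.79) = 0.81
NOT ((NOT P AND R) OR R) OR (P OR (NOT R AND P)) = max(a, b) on (0.79, 0.81) = 0.81

0.81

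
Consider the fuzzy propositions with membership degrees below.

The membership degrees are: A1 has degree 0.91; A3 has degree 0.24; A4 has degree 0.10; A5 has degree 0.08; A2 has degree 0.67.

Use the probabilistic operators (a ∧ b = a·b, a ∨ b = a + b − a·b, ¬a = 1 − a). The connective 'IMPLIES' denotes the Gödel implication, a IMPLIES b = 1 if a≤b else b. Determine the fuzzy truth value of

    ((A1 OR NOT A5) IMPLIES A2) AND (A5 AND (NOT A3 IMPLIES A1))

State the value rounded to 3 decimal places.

NOT A5 = 1 − 0.0800 = 0.9200
A1 OR NOT A5 = a + b − a·b on (0.9100, 0.9200) = 0.9928
(A1 OR NOT A5) IMPLIES A2  [Gödel: 1 if a≤b else b] with a=0.9928, b=0.6700 → 0.6700
NOT A3 = 1 − 0.2400 = 0.7600
NOT A3 IMPLIES A1  [Gödel: 1 if a≤b else b] with a=0.7600, b=0.9100 → 1.0000
A5 AND (NOT A3 IMPLIES A1) = a·b on (0.0800, 1.0000) = 0.0800
((A1 OR NOT A5) IMPLIES A2) AND (A5 AND (NOT A3 IMPLIES A1)) = a·b on (0.6700, 0.0800) = 0.0536

0.054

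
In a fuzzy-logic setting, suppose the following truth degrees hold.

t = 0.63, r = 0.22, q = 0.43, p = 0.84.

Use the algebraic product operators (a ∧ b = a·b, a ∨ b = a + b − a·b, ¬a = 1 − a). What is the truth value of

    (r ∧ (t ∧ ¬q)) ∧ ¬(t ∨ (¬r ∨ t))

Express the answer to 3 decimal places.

0.002

¬q = 1 − 0.4300 = 0.5700
t ∧ ¬q = a·b on (0.6300, 0.5700) = 0.3591
r ∧ (t ∧ ¬q) = a·b on (0.2200, 0.3591) = 0.0790
¬r = 1 − 0.2200 = 0.7800
¬r ∨ t = a + b − a·b on (0.7800, 0.6300) = 0.9186
t ∨ (¬r ∨ t) = a + b − a·b on (0.6300, 0.9186) = 0.9699
¬(t ∨ (¬r ∨ t)) = 1 − 0.9699 = 0.0301
(r ∧ (t ∧ ¬q)) ∧ ¬(t ∨ (¬r ∨ t)) = a·b on (0.0790, 0.0301) = 0.0024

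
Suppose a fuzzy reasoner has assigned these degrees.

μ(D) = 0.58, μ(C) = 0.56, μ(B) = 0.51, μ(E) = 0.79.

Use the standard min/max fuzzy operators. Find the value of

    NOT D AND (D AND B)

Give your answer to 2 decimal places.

NOT D = 1 − 0.58 = 0.42
D AND B = min(a, b) on (0.58, 0.51) = 0.51
NOT D AND (D AND B) = min(a, b) on (0.42, 0.51) = 0.42

0.42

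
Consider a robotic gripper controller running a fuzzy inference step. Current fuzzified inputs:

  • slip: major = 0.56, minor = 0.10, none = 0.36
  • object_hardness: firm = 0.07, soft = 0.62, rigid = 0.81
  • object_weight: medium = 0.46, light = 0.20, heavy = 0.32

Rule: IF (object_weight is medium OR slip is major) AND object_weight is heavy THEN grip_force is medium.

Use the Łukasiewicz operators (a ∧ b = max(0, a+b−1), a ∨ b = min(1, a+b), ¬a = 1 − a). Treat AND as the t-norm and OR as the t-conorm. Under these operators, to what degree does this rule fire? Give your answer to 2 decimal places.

firing strength: (medium=0.46 OR major=0.56) = 1.00; AND[max(0, a+b−1)] with heavy=0.32 → w = 0.32

0.32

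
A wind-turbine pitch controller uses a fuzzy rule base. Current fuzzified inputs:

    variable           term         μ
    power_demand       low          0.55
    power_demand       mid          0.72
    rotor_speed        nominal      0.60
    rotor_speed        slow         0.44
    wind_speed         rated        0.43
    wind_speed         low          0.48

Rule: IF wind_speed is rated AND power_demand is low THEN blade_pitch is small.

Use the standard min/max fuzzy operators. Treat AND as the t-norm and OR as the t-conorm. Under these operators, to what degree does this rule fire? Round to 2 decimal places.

0.43

firing strength: rated=0.43, low=0.55; AND[min(a, b)] → w = 0.43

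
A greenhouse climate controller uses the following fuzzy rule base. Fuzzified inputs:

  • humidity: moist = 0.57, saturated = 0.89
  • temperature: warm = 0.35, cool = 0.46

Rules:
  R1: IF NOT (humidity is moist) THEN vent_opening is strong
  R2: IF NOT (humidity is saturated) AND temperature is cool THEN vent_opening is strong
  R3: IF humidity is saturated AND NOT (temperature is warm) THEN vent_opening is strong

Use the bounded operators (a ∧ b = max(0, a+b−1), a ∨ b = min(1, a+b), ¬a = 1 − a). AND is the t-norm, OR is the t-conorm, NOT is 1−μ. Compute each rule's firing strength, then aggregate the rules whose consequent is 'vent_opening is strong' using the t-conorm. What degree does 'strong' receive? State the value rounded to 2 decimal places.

0.97

R1: ¬moist=1−0.57=0.43 → w = 0.43
R2: ¬saturated=1−0.89=0.11, cool=0.46; AND[max(0, a+b−1)] → w = 0.00
R3: saturated=0.89, ¬warm=1−0.35=0.65; AND[max(0, a+b−1)] → w = 0.54
Rules with consequent 'strong': {R1, R2, R3} → strengths 0.43, 0.00, 0.54
Aggregate via t-conorm [min(1, a+b)]: 0.97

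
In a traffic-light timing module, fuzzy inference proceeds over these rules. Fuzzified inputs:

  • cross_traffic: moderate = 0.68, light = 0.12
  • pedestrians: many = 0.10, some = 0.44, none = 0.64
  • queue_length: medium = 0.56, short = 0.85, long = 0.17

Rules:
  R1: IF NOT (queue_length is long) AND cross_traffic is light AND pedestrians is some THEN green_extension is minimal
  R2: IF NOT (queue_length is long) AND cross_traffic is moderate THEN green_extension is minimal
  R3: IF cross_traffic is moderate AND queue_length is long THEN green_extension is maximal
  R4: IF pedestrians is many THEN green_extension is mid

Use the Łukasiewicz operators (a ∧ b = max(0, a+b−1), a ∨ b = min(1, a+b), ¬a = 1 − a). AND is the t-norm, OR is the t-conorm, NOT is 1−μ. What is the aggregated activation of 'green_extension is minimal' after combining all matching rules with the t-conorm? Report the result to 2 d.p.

R1: ¬long=1−0.17=0.83, light=0.12, some=0.44; AND[max(0, a+b−1)] → w = 0.00
R2: ¬long=1−0.17=0.83, moderate=0.68; AND[max(0, a+b−1)] → w = 0.51
R3: moderate=0.68, long=0.17; AND[max(0, a+b−1)] → w = 0.00
R4: many=0.10 → w = 0.10
Rules with consequent 'minimal': {R1, R2} → strengths 0.00, 0.51
Aggregate via t-conorm [min(1, a+b)]: 0.51

0.51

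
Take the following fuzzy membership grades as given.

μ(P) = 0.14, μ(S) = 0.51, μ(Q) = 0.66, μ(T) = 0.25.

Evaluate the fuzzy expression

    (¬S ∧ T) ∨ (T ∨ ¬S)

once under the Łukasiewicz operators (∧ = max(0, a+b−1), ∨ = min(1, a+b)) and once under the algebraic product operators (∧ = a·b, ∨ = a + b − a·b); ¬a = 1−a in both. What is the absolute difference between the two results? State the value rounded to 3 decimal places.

0.076

Under Łukasiewicz:
  ¬S = 1 − 0.51 = 0.49
  ¬S ∧ T = max(0, a+b−1) on (0.49, 0.25) = 0.00
  ¬S = 1 − 0.51 = 0.49
  T ∨ ¬S = min(1, a+b) on (0.25, 0.49) = 0.74
  (¬S ∧ T) ∨ (T ∨ ¬S) = min(1, a+b) on (0.00, 0.74) = 0.74
  → value = 0.7400
Under algebraic product:
  ¬S = 1 − 0.5100 = 0.4900
  ¬S ∧ T = a·b on (0.4900, 0.2500) = 0.1225
  ¬S = 1 − 0.5100 = 0.4900
  T ∨ ¬S = a + b − a·b on (0.2500, 0.4900) = 0.6175
  (¬S ∧ T) ∨ (T ∨ ¬S) = a + b − a·b on (0.1225, 0.6175) = 0.6644
  → value = 0.6644
|0.7400 − 0.6644| = 0.076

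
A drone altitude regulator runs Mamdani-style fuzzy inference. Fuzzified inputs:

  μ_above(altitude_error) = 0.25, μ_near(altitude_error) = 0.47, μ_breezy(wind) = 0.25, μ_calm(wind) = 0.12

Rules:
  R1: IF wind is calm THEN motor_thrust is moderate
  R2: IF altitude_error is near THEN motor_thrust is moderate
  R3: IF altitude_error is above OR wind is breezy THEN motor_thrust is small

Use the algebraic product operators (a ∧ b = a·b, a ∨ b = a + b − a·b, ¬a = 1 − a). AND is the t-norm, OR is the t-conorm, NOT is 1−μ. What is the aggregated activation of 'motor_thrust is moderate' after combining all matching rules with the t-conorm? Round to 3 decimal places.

R1: calm=0.12 → w = 0.1200
R2: near=0.47 → w = 0.4700
R3: above=0.25, breezy=0.25; OR[a + b − a·b] → w = 0.4375
Rules with consequent 'moderate': {R1, R2} → strengths 0.1200, 0.4700
Aggregate via t-conorm [a + b − a·b]: 0.5336

0.534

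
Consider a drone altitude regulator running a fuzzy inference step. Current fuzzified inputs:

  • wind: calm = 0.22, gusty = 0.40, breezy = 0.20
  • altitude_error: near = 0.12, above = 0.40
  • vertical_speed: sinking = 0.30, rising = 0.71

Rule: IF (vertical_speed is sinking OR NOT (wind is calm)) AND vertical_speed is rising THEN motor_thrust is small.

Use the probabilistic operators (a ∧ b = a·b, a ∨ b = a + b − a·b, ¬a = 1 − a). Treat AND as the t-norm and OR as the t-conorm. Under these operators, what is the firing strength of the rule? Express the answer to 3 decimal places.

0.601

firing strength: (sinking=0.30 OR ¬calm=1−0.22=0.78) = 0.8460; AND[a·b] with rising=0.71 → w = 0.6007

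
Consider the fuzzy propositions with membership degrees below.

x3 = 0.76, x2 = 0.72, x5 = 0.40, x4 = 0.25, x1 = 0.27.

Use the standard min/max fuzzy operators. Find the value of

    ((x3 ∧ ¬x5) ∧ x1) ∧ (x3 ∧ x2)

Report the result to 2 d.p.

¬x5 = 1 − 0.40 = 0.60
x3 ∧ ¬x5 = min(a, b) on (0.76, 0.60) = 0.60
(x3 ∧ ¬x5) ∧ x1 = min(a, b) on (0.60, 0.27) = 0.27
x3 ∧ x2 = min(a, b) on (0.76, 0.72) = 0.72
((x3 ∧ ¬x5) ∧ x1) ∧ (x3 ∧ x2) = min(a, b) on (0.27, 0.72) = 0.27

0.27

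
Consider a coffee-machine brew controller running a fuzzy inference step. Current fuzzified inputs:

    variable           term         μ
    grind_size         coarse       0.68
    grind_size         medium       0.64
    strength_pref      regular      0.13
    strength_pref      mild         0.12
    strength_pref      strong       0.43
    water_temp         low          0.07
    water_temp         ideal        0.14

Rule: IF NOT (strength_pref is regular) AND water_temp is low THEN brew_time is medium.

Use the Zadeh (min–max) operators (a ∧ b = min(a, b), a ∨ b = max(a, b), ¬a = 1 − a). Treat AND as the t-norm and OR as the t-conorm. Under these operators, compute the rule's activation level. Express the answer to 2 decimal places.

0.07

firing strength: ¬regular=1−0.13=0.87, low=0.07; AND[min(a, b)] → w = 0.07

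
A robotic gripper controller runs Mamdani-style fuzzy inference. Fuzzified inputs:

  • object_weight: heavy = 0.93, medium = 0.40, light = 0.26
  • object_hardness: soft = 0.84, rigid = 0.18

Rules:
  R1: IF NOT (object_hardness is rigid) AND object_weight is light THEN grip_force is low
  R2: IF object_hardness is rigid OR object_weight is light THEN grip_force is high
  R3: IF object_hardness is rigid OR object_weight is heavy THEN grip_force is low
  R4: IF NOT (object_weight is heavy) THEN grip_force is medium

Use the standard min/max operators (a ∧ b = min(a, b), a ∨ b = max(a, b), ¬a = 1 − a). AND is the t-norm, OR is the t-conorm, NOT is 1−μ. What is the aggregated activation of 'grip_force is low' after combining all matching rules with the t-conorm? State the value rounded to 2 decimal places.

R1: ¬rigid=1−0.18=0.82, light=0.26; AND[min(a, b)] → w = 0.26
R2: rigid=0.18, light=0.26; OR[max(a, b)] → w = 0.26
R3: rigid=0.18, heavy=0.93; OR[max(a, b)] → w = 0.93
R4: ¬heavy=1−0.93=0.07 → w = 0.07
Rules with consequent 'low': {R1, R3} → strengths 0.26, 0.93
Aggregate via t-conorm [max(a, b)]: 0.93

0.93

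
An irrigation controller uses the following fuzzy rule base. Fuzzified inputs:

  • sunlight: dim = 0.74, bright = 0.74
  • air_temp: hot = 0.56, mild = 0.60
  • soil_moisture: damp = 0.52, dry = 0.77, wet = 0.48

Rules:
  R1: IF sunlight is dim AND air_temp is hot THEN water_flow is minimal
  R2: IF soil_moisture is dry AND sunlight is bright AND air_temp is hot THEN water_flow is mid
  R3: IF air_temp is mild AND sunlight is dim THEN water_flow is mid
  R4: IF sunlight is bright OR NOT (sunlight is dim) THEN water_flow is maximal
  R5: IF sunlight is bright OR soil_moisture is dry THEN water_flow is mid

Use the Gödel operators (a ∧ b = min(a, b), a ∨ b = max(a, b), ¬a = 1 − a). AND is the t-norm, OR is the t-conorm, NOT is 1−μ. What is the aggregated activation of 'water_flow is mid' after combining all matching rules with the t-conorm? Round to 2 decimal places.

0.77

R1: dim=0.74, hot=0.56; AND[min(a, b)] → w = 0.56
R2: dry=0.77, bright=0.74, hot=0.56; AND[min(a, b)] → w = 0.56
R3: mild=0.60, dim=0.74; AND[min(a, b)] → w = 0.60
R4: bright=0.74, ¬dim=1−0.74=0.26; OR[max(a, b)] → w = 0.74
R5: bright=0.74, dry=0.77; OR[max(a, b)] → w = 0.77
Rules with consequent 'mid': {R2, R3, R5} → strengths 0.56, 0.60, 0.77
Aggregate via t-conorm [max(a, b)]: 0.77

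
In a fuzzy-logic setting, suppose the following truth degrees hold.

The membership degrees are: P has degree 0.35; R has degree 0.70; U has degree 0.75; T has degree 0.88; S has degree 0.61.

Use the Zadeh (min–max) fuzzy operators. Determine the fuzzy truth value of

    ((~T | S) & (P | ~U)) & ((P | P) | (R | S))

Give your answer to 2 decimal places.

0.35

~T = 1 − 0.88 = 0.12
~T | S = max(a, b) on (0.12, 0.61) = 0.61
~U = 1 − 0.75 = 0.25
P | ~U = max(a, b) on (0.35, 0.25) = 0.35
(~T | S) & (P | ~U) = min(a, b) on (0.61, 0.35) = 0.35
P | P = max(a, b) on (0.35, 0.35) = 0.35
R | S = max(a, b) on (0.70, 0.61) = 0.70
(P | P) | (R | S) = max(a, b) on (0.35, 0.70) = 0.70
((~T | S) & (P | ~U)) & ((P | P) | (R | S)) = min(a, b) on (0.35, 0.70) = 0.35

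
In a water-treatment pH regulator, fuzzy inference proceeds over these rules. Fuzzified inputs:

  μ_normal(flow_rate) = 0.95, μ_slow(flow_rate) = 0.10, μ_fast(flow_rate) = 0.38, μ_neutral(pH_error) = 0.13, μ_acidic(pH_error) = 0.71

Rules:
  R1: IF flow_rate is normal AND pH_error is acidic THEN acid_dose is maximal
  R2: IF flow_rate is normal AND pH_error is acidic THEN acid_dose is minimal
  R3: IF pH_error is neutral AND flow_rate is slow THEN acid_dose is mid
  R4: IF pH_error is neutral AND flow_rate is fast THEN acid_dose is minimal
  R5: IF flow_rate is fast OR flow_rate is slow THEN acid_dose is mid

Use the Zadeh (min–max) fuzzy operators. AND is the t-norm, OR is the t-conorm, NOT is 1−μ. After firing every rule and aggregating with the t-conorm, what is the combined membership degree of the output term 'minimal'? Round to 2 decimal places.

R1: normal=0.95, acidic=0.71; AND[min(a, b)] → w = 0.71
R2: normal=0.95, acidic=0.71; AND[min(a, b)] → w = 0.71
R3: neutral=0.13, slow=0.10; AND[min(a, b)] → w = 0.10
R4: neutral=0.13, fast=0.38; AND[min(a, b)] → w = 0.13
R5: fast=0.38, slow=0.10; OR[max(a, b)] → w = 0.38
Rules with consequent 'minimal': {R2, R4} → strengths 0.71, 0.13
Aggregate via t-conorm [max(a, b)]: 0.71

0.71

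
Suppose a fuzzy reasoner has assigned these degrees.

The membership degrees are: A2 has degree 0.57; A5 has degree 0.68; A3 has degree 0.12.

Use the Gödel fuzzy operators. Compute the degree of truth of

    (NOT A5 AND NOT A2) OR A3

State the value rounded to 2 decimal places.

NOT A5 = 1 − 0.68 = 0.32
NOT A2 = 1 − 0.57 = 0.43
NOT A5 AND NOT A2 = min(a, b) on (0.32, 0.43) = 0.32
(NOT A5 AND NOT A2) OR A3 = max(a, b) on (0.32, 0.12) = 0.32

0.32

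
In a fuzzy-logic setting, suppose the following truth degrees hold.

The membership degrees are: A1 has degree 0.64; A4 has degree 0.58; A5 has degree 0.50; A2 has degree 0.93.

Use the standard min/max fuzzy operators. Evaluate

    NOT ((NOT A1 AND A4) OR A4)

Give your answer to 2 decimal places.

0.42

NOT A1 = 1 − 0.64 = 0.36
NOT A1 AND A4 = min(a, b) on (0.36, 0.58) = 0.36
(NOT A1 AND A4) OR A4 = max(a, b) on (0.36, 0.58) = 0.58
NOT ((NOT A1 AND A4) OR A4) = 1 − 0.58 = 0.42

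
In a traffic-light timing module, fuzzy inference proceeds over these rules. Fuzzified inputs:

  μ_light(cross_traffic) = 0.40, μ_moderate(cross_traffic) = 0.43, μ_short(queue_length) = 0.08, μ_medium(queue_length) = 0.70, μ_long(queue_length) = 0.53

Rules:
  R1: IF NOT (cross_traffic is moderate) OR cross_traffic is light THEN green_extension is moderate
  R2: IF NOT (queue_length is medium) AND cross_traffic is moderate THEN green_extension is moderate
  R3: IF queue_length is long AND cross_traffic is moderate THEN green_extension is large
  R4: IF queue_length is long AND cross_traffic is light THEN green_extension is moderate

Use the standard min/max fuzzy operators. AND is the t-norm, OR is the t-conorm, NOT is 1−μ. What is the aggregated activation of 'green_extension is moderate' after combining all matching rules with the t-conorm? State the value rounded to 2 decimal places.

0.57

R1: ¬moderate=1−0.43=0.57, light=0.40; OR[max(a, b)] → w = 0.57
R2: ¬medium=1−0.70=0.30, moderate=0.43; AND[min(a, b)] → w = 0.30
R3: long=0.53, moderate=0.43; AND[min(a, b)] → w = 0.43
R4: long=0.53, light=0.40; AND[min(a, b)] → w = 0.40
Rules with consequent 'moderate': {R1, R2, R4} → strengths 0.57, 0.30, 0.40
Aggregate via t-conorm [max(a, b)]: 0.57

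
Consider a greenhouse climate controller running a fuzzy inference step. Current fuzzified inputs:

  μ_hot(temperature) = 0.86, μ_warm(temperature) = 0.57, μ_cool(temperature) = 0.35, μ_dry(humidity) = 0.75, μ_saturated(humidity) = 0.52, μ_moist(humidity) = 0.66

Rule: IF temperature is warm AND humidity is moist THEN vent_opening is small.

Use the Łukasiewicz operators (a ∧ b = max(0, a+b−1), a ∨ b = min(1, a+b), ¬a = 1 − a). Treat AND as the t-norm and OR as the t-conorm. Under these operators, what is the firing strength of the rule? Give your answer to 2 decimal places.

firing strength: warm=0.57, moist=0.66; AND[max(0, a+b−1)] → w = 0.23

0.23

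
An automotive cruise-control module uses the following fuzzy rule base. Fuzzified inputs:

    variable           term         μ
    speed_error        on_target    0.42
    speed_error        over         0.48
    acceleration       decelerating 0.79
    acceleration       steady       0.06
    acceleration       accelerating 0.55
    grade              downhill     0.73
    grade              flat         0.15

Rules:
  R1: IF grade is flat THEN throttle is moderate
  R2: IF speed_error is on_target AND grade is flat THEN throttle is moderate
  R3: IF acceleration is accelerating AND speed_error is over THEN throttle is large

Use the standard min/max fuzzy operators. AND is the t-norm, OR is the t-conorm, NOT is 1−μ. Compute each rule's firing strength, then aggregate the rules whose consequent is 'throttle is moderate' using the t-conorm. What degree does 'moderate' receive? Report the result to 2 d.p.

0.15

R1: flat=0.15 → w = 0.15
R2: on_target=0.42, flat=0.15; AND[min(a, b)] → w = 0.15
R3: accelerating=0.55, over=0.48; AND[min(a, b)] → w = 0.48
Rules with consequent 'moderate': {R1, R2} → strengths 0.15, 0.15
Aggregate via t-conorm [max(a, b)]: 0.15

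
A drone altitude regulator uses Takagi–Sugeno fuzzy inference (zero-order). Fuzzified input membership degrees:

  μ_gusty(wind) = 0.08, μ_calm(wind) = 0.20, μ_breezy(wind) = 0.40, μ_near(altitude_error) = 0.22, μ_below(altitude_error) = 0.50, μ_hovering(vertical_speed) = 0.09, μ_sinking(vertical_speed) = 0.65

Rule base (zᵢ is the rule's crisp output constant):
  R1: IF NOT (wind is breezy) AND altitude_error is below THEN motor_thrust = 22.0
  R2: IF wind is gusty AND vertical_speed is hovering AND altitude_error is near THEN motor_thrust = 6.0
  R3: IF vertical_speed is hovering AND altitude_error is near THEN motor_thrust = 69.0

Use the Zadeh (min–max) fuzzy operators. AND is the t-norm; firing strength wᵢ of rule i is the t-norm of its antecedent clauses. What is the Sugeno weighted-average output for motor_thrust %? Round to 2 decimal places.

26.40

R1 (z=22.0): ¬breezy=1−0.40=0.60, below=0.50; AND[min(a, b)] → w = 0.50
R2 (z=6.0): gusty=0.08, hovering=0.09, near=0.22; AND[min(a, b)] → w = 0.08
R3 (z=69.0): hovering=0.09, near=0.22; AND[min(a, b)] → w = 0.09
Weighted average = (0.50·22.0 + 0.08·6.0 + 0.09·69.0) / (0.50 + 0.08 + 0.09)
  = 17.6900 / 0.6700 = 26.40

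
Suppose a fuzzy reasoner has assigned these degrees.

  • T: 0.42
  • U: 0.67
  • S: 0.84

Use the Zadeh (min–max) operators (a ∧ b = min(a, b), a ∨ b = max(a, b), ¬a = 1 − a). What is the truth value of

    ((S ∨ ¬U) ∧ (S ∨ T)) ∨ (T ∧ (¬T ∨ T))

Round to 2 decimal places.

0.84

¬U = 1 − 0.67 = 0.33
S ∨ ¬U = max(a, b) on (0.84, 0.33) = 0.84
S ∨ T = max(a, b) on (0.84, 0.42) = 0.84
(S ∨ ¬U) ∧ (S ∨ T) = min(a, b) on (0.84, 0.84) = 0.84
¬T = 1 − 0.42 = 0.58
¬T ∨ T = max(a, b) on (0.58, 0.42) = 0.58
T ∧ (¬T ∨ T) = min(a, b) on (0.42, 0.58) = 0.42
((S ∨ ¬U) ∧ (S ∨ T)) ∨ (T ∧ (¬T ∨ T)) = max(a, b) on (0.84, 0.42) = 0.84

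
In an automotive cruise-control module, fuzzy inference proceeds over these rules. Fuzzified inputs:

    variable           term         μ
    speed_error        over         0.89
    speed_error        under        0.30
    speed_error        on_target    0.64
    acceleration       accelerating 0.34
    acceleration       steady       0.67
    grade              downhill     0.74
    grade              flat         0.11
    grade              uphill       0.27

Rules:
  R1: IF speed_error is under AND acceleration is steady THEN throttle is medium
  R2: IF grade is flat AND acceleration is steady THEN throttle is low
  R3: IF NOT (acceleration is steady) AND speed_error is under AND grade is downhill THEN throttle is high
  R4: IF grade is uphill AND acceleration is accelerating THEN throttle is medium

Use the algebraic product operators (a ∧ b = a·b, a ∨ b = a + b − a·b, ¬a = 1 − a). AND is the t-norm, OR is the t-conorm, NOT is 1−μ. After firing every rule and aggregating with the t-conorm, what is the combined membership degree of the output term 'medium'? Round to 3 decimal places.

0.274

R1: under=0.30, steady=0.67; AND[a·b] → w = 0.2010
R2: flat=0.11, steady=0.67; AND[a·b] → w = 0.0737
R3: ¬steady=1−0.67=0.33, under=0.30, downhill=0.74; AND[a·b] → w = 0.0733
R4: uphill=0.27, accelerating=0.34; AND[a·b] → w = 0.0918
Rules with consequent 'medium': {R1, R4} → strengths 0.2010, 0.0918
Aggregate via t-conorm [a + b − a·b]: 0.2743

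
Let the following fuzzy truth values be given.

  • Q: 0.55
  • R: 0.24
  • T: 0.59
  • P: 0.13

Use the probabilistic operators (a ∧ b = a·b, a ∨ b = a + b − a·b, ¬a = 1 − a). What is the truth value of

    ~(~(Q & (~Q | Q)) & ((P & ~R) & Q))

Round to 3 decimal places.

~Q = 1 − 0.5500 = 0.4500
~Q | Q = a + b − a·b on (0.4500, 0.5500) = 0.7525
Q & (~Q | Q) = a·b on (0.5500, 0.7525) = 0.4139
~(Q & (~Q | Q)) = 1 − 0.4139 = 0.5861
~R = 1 − 0.2400 = 0.7600
P & ~R = a·b on (0.1300, 0.7600) = 0.0988
(P & ~R) & Q = a·b on (0.0988, 0.5500) = 0.0543
~(Q & (~Q | Q)) & ((P & ~R) & Q) = a·b on (0.5861, 0.0543) = 0.0319
~(~(Q & (~Q | Q)) & ((P & ~R) & Q)) = 1 − 0.0319 = 0.9681

0.968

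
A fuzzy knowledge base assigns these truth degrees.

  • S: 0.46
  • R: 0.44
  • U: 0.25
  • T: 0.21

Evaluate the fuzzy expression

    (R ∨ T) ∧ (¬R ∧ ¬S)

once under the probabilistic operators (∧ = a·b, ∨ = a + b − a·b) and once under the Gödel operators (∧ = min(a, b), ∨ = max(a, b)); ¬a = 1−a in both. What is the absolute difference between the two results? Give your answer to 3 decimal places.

Under probabilistic:
  R ∨ T = a + b − a·b on (0.4400, 0.2100) = 0.5576
  ¬R = 1 − 0.4400 = 0.5600
  ¬S = 1 − 0.4600 = 0.5400
  ¬R ∧ ¬S = a·b on (0.5600, 0.5400) = 0.3024
  (R ∨ T) ∧ (¬R ∧ ¬S) = a·b on (0.5576, 0.3024) = 0.1686
  → value = 0.1686
Under Gödel:
  R ∨ T = max(a, b) on (0.44, 0.21) = 0.44
  ¬R = 1 − 0.44 = 0.56
  ¬S = 1 − 0.46 = 0.54
  ¬R ∧ ¬S = min(a, b) on (0.56, 0.54) = 0.54
  (R ∨ T) ∧ (¬R ∧ ¬S) = min(a, b) on (0.44, 0.54) = 0.44
  → value = 0.4400
|0.1686 − 0.4400| = 0.271

0.271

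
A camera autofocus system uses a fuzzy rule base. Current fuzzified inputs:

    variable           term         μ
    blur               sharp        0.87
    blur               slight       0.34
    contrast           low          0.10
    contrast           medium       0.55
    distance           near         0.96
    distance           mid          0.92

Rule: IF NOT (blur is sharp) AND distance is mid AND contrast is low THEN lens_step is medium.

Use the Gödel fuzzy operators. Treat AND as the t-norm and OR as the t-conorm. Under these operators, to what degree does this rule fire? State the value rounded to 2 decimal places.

firing strength: ¬sharp=1−0.87=0.13, mid=0.92, low=0.10; AND[min(a, b)] → w = 0.10

0.10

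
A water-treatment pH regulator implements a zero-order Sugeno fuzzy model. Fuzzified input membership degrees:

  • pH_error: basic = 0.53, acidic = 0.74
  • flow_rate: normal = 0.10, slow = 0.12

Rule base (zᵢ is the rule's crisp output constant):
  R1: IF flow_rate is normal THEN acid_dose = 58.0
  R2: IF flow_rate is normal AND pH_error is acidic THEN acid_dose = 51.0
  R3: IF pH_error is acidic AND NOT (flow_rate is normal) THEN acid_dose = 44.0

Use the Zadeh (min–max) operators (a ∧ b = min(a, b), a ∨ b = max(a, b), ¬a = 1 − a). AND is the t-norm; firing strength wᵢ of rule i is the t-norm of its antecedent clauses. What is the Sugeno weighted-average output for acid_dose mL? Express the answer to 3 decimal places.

46.234

R1 (z=58.0): normal=0.10 → w = 0.10
R2 (z=51.0): normal=0.10, acidic=0.74; AND[min(a, b)] → w = 0.10
R3 (z=44.0): acidic=0.74, ¬normal=1−0.10=0.90; AND[min(a, b)] → w = 0.74
Weighted average = (0.10·58.0 + 0.10·51.0 + 0.74·44.0) / (0.10 + 0.10 + 0.74)
  = 43.4600 / 0.9400 = 46.234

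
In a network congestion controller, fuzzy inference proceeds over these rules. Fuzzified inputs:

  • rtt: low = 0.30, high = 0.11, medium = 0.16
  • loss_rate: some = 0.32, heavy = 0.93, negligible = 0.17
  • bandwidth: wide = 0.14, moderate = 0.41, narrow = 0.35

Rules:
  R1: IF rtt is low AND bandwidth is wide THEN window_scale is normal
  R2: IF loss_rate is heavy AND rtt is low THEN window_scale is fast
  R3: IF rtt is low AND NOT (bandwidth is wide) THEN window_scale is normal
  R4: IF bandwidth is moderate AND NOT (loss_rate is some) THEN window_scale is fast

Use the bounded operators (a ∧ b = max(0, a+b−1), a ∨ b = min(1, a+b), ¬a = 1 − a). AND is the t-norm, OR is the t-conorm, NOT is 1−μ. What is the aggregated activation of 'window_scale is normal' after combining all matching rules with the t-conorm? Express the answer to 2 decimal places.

R1: low=0.30, wide=0.14; AND[max(0, a+b−1)] → w = 0.00
R2: heavy=0.93, low=0.30; AND[max(0, a+b−1)] → w = 0.23
R3: low=0.30, ¬wide=1−0.14=0.86; AND[max(0, a+b−1)] → w = 0.16
R4: moderate=0.41, ¬some=1−0.32=0.68; AND[max(0, a+b−1)] → w = 0.09
Rules with consequent 'normal': {R1, R3} → strengths 0.00, 0.16
Aggregate via t-conorm [min(1, a+b)]: 0.16

0.16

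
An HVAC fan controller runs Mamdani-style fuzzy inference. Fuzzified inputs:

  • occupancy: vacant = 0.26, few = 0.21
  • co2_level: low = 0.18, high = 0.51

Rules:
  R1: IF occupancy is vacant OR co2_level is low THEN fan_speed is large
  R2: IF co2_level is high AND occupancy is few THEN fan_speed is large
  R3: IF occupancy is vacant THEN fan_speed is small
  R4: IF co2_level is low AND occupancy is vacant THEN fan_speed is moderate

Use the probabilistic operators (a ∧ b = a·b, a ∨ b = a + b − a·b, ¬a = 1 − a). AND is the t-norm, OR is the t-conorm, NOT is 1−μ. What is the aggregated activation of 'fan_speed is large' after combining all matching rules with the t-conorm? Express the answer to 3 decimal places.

0.458

R1: vacant=0.26, low=0.18; OR[a + b − a·b] → w = 0.3932
R2: high=0.51, few=0.21; AND[a·b] → w = 0.1071
R3: vacant=0.26 → w = 0.2600
R4: low=0.18, vacant=0.26; AND[a·b] → w = 0.0468
Rules with consequent 'large': {R1, R2} → strengths 0.3932, 0.1071
Aggregate via t-conorm [a + b − a·b]: 0.4582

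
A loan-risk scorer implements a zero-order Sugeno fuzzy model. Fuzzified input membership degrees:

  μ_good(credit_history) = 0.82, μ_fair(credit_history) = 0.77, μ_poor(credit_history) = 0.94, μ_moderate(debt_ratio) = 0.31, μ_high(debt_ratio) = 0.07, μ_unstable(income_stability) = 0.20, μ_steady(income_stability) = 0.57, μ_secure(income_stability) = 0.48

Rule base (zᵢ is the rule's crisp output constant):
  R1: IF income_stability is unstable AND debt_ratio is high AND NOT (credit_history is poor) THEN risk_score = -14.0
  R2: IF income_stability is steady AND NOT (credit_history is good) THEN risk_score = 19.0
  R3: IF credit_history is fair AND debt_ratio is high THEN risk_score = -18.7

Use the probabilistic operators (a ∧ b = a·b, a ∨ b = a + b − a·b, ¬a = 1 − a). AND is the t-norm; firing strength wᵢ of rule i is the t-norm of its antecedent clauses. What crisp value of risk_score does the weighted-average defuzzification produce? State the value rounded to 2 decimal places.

R1 (z=-14.0): unstable=0.20, high=0.07, ¬poor=1−0.94=0.06; AND[a·b] → w = 0.0008
R2 (z=19.0): steady=0.57, ¬good=1−0.82=0.18; AND[a·b] → w = 0.1026
R3 (z=-18.7): fair=0.77, high=0.07; AND[a·b] → w = 0.0539
Weighted average = (0.0008·-14.0 + 0.1026·19.0 + 0.0539·-18.7) / (0.0008 + 0.1026 + 0.0539)
  = 0.9297 / 0.1573 = 5.91

5.91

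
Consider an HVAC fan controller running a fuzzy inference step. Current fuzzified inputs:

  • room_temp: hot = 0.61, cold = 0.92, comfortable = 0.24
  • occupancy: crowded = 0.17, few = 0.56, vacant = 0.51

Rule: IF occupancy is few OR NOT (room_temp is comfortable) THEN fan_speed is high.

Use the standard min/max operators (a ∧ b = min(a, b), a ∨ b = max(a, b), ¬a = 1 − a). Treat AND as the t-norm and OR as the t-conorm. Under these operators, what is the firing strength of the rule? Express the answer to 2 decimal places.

0.76

firing strength: few=0.56, ¬comfortable=1−0.24=0.76; OR[max(a, b)] → w = 0.76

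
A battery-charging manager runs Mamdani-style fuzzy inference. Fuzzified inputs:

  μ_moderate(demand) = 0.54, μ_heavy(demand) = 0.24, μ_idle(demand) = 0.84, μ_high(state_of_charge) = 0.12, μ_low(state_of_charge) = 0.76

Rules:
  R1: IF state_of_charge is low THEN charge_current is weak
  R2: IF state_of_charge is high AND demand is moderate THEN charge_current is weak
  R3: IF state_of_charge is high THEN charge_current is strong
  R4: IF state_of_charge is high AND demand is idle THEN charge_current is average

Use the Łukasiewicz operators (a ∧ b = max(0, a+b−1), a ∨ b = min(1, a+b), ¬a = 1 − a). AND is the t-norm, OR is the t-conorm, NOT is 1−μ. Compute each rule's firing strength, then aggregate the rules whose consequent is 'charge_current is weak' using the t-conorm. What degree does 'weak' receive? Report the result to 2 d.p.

R1: low=0.76 → w = 0.76
R2: high=0.12, moderate=0.54; AND[max(0, a+b−1)] → w = 0.00
R3: high=0.12 → w = 0.12
R4: high=0.12, idle=0.84; AND[max(0, a+b−1)] → w = 0.00
Rules with consequent 'weak': {R1, R2} → strengths 0.76, 0.00
Aggregate via t-conorm [min(1, a+b)]: 0.76

0.76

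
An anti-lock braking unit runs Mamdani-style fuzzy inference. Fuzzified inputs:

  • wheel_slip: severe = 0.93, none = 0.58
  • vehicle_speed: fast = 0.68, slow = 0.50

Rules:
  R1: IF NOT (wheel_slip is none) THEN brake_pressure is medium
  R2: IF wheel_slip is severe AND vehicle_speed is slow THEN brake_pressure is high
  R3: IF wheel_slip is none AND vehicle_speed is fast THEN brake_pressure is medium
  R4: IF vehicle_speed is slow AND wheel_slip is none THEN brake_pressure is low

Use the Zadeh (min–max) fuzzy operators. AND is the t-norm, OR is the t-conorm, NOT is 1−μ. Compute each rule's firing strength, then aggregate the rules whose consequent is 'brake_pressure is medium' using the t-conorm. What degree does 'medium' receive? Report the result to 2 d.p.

R1: ¬none=1−0.58=0.42 → w = 0.42
R2: severe=0.93, slow=0.50; AND[min(a, b)] → w = 0.50
R3: none=0.58, fast=0.68; AND[min(a, b)] → w = 0.58
R4: slow=0.50, none=0.58; AND[min(a, b)] → w = 0.50
Rules with consequent 'medium': {R1, R3} → strengths 0.42, 0.58
Aggregate via t-conorm [max(a, b)]: 0.58

0.58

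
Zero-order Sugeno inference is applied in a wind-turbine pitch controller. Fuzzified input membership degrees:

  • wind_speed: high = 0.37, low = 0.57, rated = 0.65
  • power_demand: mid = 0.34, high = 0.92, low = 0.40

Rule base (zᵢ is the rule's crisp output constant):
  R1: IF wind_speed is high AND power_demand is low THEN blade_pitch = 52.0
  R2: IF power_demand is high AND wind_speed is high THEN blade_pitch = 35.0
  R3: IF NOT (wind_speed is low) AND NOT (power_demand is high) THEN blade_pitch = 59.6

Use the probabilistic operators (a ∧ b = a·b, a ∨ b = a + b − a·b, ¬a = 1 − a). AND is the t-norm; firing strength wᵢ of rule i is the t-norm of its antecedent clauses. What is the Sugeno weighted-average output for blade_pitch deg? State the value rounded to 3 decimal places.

R1 (z=52.0): high=0.37, low=0.40; AND[a·b] → w = 0.1480
R2 (z=35.0): high=0.92, high=0.37; AND[a·b] → w = 0.3404
R3 (z=59.6): ¬low=1−0.57=0.43, ¬high=1−0.92=0.08; AND[a·b] → w = 0.0344
Weighted average = (0.1480·52.0 + 0.3404·35.0 + 0.0344·59.6) / (0.1480 + 0.3404 + 0.0344)
  = 21.6602 / 0.5228 = 41.431

41.431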